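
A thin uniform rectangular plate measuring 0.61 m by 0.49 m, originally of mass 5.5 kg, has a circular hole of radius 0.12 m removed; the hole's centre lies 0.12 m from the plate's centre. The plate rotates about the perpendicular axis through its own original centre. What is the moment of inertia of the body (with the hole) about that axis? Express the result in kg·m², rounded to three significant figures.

0.263

Unpierced body about its centre: I₀ = (1/12)M(a²+b²) = (1/12)(5.5)[(0.61)² + (0.49)²] = 0.28059 kg·m².
The removed disk has mass m = M·πr²/(ab) = (5.5)·π(0.12)²/(0.61·0.49) = 0.83243 kg (same uniform areal density).
Its moment of inertia about the rotation axis (parallel-axis theorem): I_hole = (1/2)mr² + md² = (1/2)(0.83243)(0.12)² + (0.83243)(0.12)² = 0.017981 kg·m².
Treating the hole as negative mass, I = I₀ − I_hole = 0.28059 − 0.017981 = 0.26261 kg·m².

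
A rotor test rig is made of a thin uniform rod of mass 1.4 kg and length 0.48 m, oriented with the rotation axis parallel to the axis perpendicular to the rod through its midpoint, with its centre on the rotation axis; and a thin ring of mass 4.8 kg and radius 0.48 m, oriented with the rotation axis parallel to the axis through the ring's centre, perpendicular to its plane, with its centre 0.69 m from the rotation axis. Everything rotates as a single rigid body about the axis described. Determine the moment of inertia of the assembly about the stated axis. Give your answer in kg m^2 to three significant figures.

3.42

Thin rod: I_cm = (1/12)ML² = (1/12)(1.4)(0.48)² = 0.02688 kg m^2; axis through the centre, so I = 0.02688 kg m^2.
Thin ring: I_cm = MR² = (4.8)(0.48)² = 1.1059 kg m^2; centre at d = 0.69 m, so I = I_cm + Md² gives I = 1.1059 + (4.8)(0.69)² = 3.3912 kg m^2.
Total I = 0.02688 + 3.3912 = 3.4181 kg m^2.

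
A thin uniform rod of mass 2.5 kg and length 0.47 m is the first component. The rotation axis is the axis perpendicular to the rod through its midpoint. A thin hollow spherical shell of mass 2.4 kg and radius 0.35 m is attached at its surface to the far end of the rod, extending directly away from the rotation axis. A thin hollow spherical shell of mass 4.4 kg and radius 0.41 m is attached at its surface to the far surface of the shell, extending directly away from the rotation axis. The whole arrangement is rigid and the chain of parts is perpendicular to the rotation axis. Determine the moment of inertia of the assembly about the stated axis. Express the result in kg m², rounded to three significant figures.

Thin rod: I_cm = (1/12)ML² = (1/12)(2.5)(0.47)² = 0.046021 kg m²; axis through the centre, so I = 0.046021 kg m².
Spherical shell: I_cm = (2/3)MR² = (2/3)(2.4)(0.35)² = 0.196 kg m²; centre at d = 0.235 + 0.35 = 0.585 m, so the parallel axis theorem gives I = 0.196 + (2.4)(0.585)² = 1.0173 kg m².
Spherical shell: I_cm = (2/3)MR² = (2/3)(4.4)(0.41)² = 0.49309 kg m²; centre at d = 0.235 + 0.35 + 0.35 + 0.41 = 1.345 m, so the parallel axis theorem gives I = 0.49309 + (4.4)(1.345)² = 8.4528 kg m².
Total I = 0.046021 + 1.0173 + 8.4528 = 9.5162 kg m².

9.52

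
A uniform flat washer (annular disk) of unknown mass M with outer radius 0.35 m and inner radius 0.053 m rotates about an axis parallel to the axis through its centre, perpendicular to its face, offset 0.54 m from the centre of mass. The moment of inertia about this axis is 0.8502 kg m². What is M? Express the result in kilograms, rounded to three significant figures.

2.40

I = I_cm + Md² = (1/2)M(R²+r²) + Md² = M·[0.5·[(0.35)² + (0.053)²] + (0.54)²] = M·0.35425.
So M = 0.8502 / 0.35425 = 2.4 kg.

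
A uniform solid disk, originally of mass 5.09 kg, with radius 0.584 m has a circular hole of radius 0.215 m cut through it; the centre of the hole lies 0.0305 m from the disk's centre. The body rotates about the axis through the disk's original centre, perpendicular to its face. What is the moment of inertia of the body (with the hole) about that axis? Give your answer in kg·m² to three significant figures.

Unpierced body about its centre: I₀ = (1/2)MR² = (1/2)(5.09)(0.584)² = 0.86799 kg·m².
The removed disk has mass m = M·(r/R)² = (5.09)(0.215/0.584)² = 0.68987 kg (same uniform areal density).
Its moment of inertia about the rotation axis (parallel-axis theorem): I_hole = (1/2)mr² + md² = (1/2)(0.68987)(0.215)² + (0.68987)(0.0305)² = 0.016586 kg·m².
Treating the hole as negative mass, I = I₀ − I_hole = 0.86799 − 0.016586 = 0.8514 kg·m².

0.851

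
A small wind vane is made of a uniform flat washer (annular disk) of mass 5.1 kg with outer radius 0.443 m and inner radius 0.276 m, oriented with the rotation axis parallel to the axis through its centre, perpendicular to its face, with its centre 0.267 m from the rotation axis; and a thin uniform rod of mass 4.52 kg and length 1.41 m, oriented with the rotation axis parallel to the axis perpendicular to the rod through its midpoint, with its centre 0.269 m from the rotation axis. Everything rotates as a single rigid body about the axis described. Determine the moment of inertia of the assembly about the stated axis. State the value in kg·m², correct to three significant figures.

2.13

Annular disk: I_cm = (1/2)M(R²+r²) = (1/2)(5.1)[(0.443)² + (0.276)²] = 0.69468 kg·m²; centre at d = 0.267 m, so the parallel axis theorem gives I = 0.69468 + (5.1)(0.267)² = 1.0583 kg·m².
Thin rod: I_cm = (1/12)ML² = (1/12)(4.52)(1.41)² = 0.74885 kg·m²; centre at d = 0.269 m, so the parallel axis theorem gives I = 0.74885 + (4.52)(0.269)² = 1.0759 kg·m².
Total I = 1.0583 + 1.0759 = 2.1342 kg·m².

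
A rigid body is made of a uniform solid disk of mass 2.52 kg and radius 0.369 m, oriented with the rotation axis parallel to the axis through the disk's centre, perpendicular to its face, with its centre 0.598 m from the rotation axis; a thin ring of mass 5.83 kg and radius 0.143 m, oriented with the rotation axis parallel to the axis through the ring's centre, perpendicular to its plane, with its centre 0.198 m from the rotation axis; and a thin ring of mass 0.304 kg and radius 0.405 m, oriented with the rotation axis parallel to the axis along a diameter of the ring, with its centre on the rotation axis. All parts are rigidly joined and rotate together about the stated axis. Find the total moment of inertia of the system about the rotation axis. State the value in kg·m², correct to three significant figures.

1.45

Solid disk: I_cm = (1/2)MR² = (1/2)(2.52)(0.369)² = 0.17156 kg·m²; centre at d = 0.598 m, so I = I_cm + Md² gives I = 0.17156 + (2.52)(0.598)² = 1.0727 kg·m².
Thin ring: I_cm = MR² = (5.83)(0.143)² = 0.11922 kg·m²; centre at d = 0.198 m, so I = I_cm + Md² gives I = 0.11922 + (5.83)(0.198)² = 0.34778 kg·m².
Thin ring: I_cm = (1/2)MR² = (1/2)(0.304)(0.405)² = 0.024932 kg·m²; axis through the centre, so I = 0.024932 kg·m².
Total I = 1.0727 + 0.34778 + 0.024932 = 1.4454 kg·m².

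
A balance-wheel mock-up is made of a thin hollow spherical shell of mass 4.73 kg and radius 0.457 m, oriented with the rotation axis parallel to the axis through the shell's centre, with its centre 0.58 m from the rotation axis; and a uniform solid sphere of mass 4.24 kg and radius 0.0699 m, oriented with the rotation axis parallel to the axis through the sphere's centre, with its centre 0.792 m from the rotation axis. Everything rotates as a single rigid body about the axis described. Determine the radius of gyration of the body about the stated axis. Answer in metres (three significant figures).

0.740

Spherical shell: I_cm = (2/3)MR² = (2/3)(4.73)(0.457)² = 0.65857 kg m²; centre at d = 0.58 m, so I = I_cm + Md² gives I = 0.65857 + (4.73)(0.58)² = 2.2497 kg m².
Solid sphere: I_cm = (2/5)MR² = (2/5)(4.24)(0.0699)² = 0.0082867 kg m²; centre at d = 0.792 m, so I = I_cm + Md² gives I = 0.0082867 + (4.24)(0.792)² = 2.6679 kg m².
Total I = 4.9176 kg m²; total mass M = 8.97 kg.
k = √(I/M) = √(4.9176/8.97) = 0.74043 m.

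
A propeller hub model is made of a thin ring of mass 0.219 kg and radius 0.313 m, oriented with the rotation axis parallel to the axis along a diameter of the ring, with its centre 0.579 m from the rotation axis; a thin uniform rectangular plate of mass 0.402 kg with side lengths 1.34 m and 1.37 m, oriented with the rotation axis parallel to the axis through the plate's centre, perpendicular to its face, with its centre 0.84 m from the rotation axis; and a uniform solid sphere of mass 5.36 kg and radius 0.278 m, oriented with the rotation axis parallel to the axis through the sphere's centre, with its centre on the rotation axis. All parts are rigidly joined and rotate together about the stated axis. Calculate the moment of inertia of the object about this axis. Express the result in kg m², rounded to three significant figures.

0.657

Thin ring: I_cm = (1/2)MR² = (1/2)(0.219)(0.313)² = 0.010728 kg m²; centre at d = 0.579 m, so I = I_cm + Md² gives I = 0.010728 + (0.219)(0.579)² = 0.084145 kg m².
Rectangular plate: I_cm = (1/12)M(a²+b²) = (1/12)(0.402)[(1.34)² + (1.37)²] = 0.12303 kg m²; centre at d = 0.84 m, so I = I_cm + Md² gives I = 0.12303 + (0.402)(0.84)² = 0.40668 kg m².
Solid sphere: I_cm = (2/5)MR² = (2/5)(5.36)(0.278)² = 0.1657 kg m²; axis through the centre, so I = 0.1657 kg m².
Total I = 0.084145 + 0.40668 + 0.1657 = 0.65652 kg m².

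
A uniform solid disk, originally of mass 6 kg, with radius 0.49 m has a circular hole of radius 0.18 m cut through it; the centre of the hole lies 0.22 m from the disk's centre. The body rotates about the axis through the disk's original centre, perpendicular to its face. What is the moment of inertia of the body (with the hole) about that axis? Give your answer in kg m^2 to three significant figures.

0.668

Unpierced body about its centre: I₀ = (1/2)MR² = (1/2)(6)(0.49)² = 0.7203 kg m^2.
The removed disk has mass m = M·(r/R)² = (6)(0.18/0.49)² = 0.80966 kg (same uniform areal density).
Its moment of inertia about the rotation axis (parallel-axis theorem): I_hole = (1/2)mr² + md² = (1/2)(0.80966)(0.18)² + (0.80966)(0.22)² = 0.052304 kg m^2.
Treating the hole as negative mass, I = I₀ − I_hole = 0.7203 − 0.052304 = 0.668 kg m^2.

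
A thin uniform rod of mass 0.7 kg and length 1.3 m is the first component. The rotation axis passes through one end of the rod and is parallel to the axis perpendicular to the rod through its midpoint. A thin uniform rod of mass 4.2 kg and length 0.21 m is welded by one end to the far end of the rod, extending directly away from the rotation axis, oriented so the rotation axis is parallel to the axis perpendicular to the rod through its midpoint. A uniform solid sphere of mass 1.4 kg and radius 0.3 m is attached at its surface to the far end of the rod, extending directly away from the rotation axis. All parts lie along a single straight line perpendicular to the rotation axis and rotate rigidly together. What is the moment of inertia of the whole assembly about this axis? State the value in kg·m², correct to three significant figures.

Thin rod: I_cm = (1/12)ML² = (1/12)(0.7)(1.3)² = 0.098583 kg·m²; centre at d = 0.65 m, so the parallel axis theorem gives I = 0.098583 + (0.7)(0.65)² = 0.39433 kg·m².
Thin rod: I_cm = (1/12)ML² = (1/12)(4.2)(0.21)² = 0.015435 kg·m²; centre at d = 0.65 + 0.65 + 0.105 = 1.405 m, so the parallel axis theorem gives I = 0.015435 + (4.2)(1.405)² = 8.3063 kg·m².
Solid sphere: I_cm = (2/5)MR² = (2/5)(1.4)(0.3)² = 0.0504 kg·m²; centre at d = 0.65 + 0.65 + 0.105 + 0.105 + 0.3 = 1.81 m, so the parallel axis theorem gives I = 0.0504 + (1.4)(1.81)² = 4.6369 kg·m².
Total I = 0.39433 + 8.3063 + 4.6369 = 13.338 kg·m².

13.3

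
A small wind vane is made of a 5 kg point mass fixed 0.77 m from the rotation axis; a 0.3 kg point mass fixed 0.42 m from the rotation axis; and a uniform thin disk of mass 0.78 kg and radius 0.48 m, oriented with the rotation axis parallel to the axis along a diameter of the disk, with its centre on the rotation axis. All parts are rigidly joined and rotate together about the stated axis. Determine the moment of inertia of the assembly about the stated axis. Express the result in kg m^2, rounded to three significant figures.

3.06

Point mass: I_cm = 0; centre at d = 0.77 m, so the parallel axis theorem gives I = 0 + (5)(0.77)² = 2.9645 kg m^2.
Point mass: I_cm = 0; centre at d = 0.42 m, so the parallel axis theorem gives I = 0 + (0.3)(0.42)² = 0.05292 kg m^2.
Thin disk: I_cm = (1/4)MR² = (1/4)(0.78)(0.48)² = 0.044928 kg m^2; axis through the centre, so I = 0.044928 kg m^2.
Total I = 2.9645 + 0.05292 + 0.044928 = 3.0623 kg m^2.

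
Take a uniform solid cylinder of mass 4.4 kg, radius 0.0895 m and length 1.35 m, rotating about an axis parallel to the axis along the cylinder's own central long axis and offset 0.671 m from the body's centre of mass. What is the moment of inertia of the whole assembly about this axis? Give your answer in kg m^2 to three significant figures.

2.00

I_cm = (1/2)MR² = (1/2)(4.4)(0.0895)² = 0.017623 kg m^2; centre at d = 0.671 m, so the parallel axis theorem gives I = 0.017623 + (4.4)(0.671)² = 1.9987 kg m^2.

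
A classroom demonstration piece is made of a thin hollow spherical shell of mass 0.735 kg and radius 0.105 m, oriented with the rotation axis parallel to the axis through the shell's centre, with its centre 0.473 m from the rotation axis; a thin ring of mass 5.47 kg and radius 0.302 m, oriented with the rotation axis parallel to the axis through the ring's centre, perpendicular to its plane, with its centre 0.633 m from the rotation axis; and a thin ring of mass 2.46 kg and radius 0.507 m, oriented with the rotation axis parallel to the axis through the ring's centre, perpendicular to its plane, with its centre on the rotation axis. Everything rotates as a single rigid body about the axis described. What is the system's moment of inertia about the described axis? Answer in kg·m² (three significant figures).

3.49

Spherical shell: I_cm = (2/3)MR² = (2/3)(0.735)(0.105)² = 0.0054022 kg·m²; centre at d = 0.473 m, so the parallel axis theorem gives I = 0.0054022 + (0.735)(0.473)² = 0.16984 kg·m².
Thin ring: I_cm = MR² = (5.47)(0.302)² = 0.49889 kg·m²; centre at d = 0.633 m, so the parallel axis theorem gives I = 0.49889 + (5.47)(0.633)² = 2.6907 kg·m².
Thin ring: I_cm = MR² = (2.46)(0.507)² = 0.63234 kg·m²; axis through the centre, so I = 0.63234 kg·m².
Total I = 0.16984 + 2.6907 + 0.63234 = 3.4928 kg·m².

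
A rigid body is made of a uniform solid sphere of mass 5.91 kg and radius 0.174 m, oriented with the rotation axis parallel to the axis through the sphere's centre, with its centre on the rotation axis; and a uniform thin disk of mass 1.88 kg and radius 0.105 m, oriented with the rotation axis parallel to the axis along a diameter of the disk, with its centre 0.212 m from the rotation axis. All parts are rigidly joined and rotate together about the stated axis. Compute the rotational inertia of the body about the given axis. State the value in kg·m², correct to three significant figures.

0.161

Solid sphere: I_cm = (2/5)MR² = (2/5)(5.91)(0.174)² = 0.071572 kg·m²; axis through the centre, so I = 0.071572 kg·m².
Thin disk: I_cm = (1/4)MR² = (1/4)(1.88)(0.105)² = 0.0051817 kg·m²; centre at d = 0.212 m, so the parallel axis theorem gives I = 0.0051817 + (1.88)(0.212)² = 0.089676 kg·m².
Total I = 0.071572 + 0.089676 = 0.16125 kg·m².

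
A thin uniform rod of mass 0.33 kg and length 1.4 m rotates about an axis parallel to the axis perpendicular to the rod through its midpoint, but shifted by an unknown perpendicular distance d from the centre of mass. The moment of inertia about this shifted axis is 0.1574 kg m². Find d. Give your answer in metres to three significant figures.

0.560

About the centre-of-mass axis, I_cm = (1/12)ML² = (1/12)(0.33)(1.4)² = 0.0539 kg m².
Parallel axis theorem: I = I_cm + Md², so Md² = 0.1574 − 0.0539 = 0.1035 kg m².
d = √(0.1035 / 0.33) = 0.56003 m.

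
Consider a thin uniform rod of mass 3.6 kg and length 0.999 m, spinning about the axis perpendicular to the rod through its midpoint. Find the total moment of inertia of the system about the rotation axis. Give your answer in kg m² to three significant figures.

I_cm = (1/12)ML² = (1/12)(3.6)(0.999)² = 0.2994 kg m²; axis through the centre, so I = 0.2994 kg m².

0.299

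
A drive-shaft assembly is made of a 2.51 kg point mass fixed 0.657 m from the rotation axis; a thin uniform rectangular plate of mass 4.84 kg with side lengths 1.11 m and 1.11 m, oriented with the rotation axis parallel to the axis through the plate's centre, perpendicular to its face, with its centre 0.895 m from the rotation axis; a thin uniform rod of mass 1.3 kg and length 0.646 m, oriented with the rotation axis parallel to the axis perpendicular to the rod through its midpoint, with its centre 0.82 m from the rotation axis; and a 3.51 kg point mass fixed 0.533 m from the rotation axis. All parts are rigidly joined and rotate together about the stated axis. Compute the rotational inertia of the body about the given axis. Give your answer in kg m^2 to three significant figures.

7.87

Point mass: I_cm = 0; centre at d = 0.657 m, so I = I_cm + Md² gives I = 0 + (2.51)(0.657)² = 1.0834 kg m^2.
Rectangular plate: I_cm = (1/12)M(a²+b²) = (1/12)(4.84)[(1.11)² + (1.11)²] = 0.99389 kg m^2; centre at d = 0.895 m, so I = I_cm + Md² gives I = 0.99389 + (4.84)(0.895)² = 4.8709 kg m^2.
Thin rod: I_cm = (1/12)ML² = (1/12)(1.3)(0.646)² = 0.045209 kg m^2; centre at d = 0.82 m, so I = I_cm + Md² gives I = 0.045209 + (1.3)(0.82)² = 0.91933 kg m^2.
Point mass: I_cm = 0; centre at d = 0.533 m, so I = I_cm + Md² gives I = 0 + (3.51)(0.533)² = 0.99715 kg m^2.
Total I = 1.0834 + 4.8709 + 0.91933 + 0.99715 = 7.8708 kg m^2.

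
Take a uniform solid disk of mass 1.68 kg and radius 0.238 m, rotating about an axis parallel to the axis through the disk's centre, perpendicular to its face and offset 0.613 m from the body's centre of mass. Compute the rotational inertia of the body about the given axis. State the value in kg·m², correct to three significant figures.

0.679

I_cm = (1/2)MR² = (1/2)(1.68)(0.238)² = 0.047581 kg·m²; centre at d = 0.613 m, so I = I_cm + Md² gives I = 0.047581 + (1.68)(0.613)² = 0.67887 kg·m².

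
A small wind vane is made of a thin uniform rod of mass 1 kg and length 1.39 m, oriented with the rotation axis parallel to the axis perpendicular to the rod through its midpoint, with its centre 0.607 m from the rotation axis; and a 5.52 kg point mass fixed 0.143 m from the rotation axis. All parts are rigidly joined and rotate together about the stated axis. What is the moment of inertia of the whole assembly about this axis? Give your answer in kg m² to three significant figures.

Thin rod: I_cm = (1/12)ML² = (1/12)(1)(1.39)² = 0.16101 kg m²; centre at d = 0.607 m, so I = I_cm + Md² gives I = 0.16101 + (1)(0.607)² = 0.52946 kg m².
Point mass: I_cm = 0; centre at d = 0.143 m, so I = I_cm + Md² gives I = 0 + (5.52)(0.143)² = 0.11288 kg m².
Total I = 0.52946 + 0.11288 = 0.64234 kg m².

0.642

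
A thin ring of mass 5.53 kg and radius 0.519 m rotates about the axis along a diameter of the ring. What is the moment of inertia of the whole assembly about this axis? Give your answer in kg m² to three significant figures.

I_cm = (1/2)MR² = (1/2)(5.53)(0.519)² = 0.74478 kg m²; axis through the centre, so I = 0.74478 kg m².

0.745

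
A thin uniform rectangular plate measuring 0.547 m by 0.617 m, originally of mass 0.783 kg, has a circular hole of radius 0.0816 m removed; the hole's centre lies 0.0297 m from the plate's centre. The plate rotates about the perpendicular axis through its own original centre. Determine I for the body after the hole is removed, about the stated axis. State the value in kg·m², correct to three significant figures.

0.0442

Unpierced body about its centre: I₀ = (1/12)M(a²+b²) = (1/12)(0.783)[(0.547)² + (0.617)²] = 0.044363 kg·m².
The removed disk has mass m = M·πr²/(ab) = (0.783)·π(0.0816)²/(0.547·0.617) = 0.048531 kg (same uniform areal density).
Its moment of inertia about the rotation axis (parallel-axis theorem): I_hole = (1/2)mr² + md² = (1/2)(0.048531)(0.0816)² + (0.048531)(0.0297)² = 0.00020438 kg·m².
Treating the hole as negative mass, I = I₀ − I_hole = 0.044363 − 0.00020438 = 0.044159 kg·m².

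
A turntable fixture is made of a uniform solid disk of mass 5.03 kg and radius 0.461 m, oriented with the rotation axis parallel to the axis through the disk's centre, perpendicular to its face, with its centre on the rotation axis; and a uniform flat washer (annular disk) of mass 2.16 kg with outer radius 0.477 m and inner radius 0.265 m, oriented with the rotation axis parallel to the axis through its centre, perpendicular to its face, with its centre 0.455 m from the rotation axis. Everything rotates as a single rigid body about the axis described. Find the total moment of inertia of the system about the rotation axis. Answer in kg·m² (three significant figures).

Solid disk: I_cm = (1/2)MR² = (1/2)(5.03)(0.461)² = 0.53449 kg·m²; axis through the centre, so I = 0.53449 kg·m².
Annular disk: I_cm = (1/2)M(R²+r²) = (1/2)(2.16)[(0.477)² + (0.265)²] = 0.32157 kg·m²; centre at d = 0.455 m, so I = I_cm + Md² gives I = 0.32157 + (2.16)(0.455)² = 0.76875 kg·m².
Total I = 0.53449 + 0.76875 = 1.3032 kg·m².

1.30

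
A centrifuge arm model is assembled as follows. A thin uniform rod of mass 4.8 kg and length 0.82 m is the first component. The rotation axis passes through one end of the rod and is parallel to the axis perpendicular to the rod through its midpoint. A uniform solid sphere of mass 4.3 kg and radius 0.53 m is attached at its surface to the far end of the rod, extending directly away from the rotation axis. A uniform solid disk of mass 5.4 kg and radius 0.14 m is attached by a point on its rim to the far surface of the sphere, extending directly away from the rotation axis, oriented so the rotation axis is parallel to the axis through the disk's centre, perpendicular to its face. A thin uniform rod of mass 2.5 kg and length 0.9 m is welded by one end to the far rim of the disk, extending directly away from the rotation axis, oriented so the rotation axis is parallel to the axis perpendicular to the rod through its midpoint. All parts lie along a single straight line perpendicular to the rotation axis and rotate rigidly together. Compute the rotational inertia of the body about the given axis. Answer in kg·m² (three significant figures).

Thin rod: I_cm = (1/12)ML² = (1/12)(4.8)(0.82)² = 0.26896 kg·m²; centre at d = 0.41 m, so I = I_cm + Md² gives I = 0.26896 + (4.8)(0.41)² = 1.0758 kg·m².
Solid sphere: I_cm = (2/5)MR² = (2/5)(4.3)(0.53)² = 0.48315 kg·m²; centre at d = 0.41 + 0.41 + 0.53 = 1.35 m, so I = I_cm + Md² gives I = 0.48315 + (4.3)(1.35)² = 8.3199 kg·m².
Solid disk: I_cm = (1/2)MR² = (1/2)(5.4)(0.14)² = 0.05292 kg·m²; centre at d = 0.41 + 0.41 + 0.53 + 0.53 + 0.14 = 2.02 m, so I = I_cm + Md² gives I = 0.05292 + (5.4)(2.02)² = 22.087 kg·m².
Thin rod: I_cm = (1/12)ML² = (1/12)(2.5)(0.9)² = 0.16875 kg·m²; centre at d = 0.41 + 0.41 + 0.53 + 0.53 + 0.14 + 0.14 + 0.45 = 2.61 m, so I = I_cm + Md² gives I = 0.16875 + (2.5)(2.61)² = 17.199 kg·m².
Total I = 1.0758 + 8.3199 + 22.087 + 17.199 = 48.682 kg·m².

48.7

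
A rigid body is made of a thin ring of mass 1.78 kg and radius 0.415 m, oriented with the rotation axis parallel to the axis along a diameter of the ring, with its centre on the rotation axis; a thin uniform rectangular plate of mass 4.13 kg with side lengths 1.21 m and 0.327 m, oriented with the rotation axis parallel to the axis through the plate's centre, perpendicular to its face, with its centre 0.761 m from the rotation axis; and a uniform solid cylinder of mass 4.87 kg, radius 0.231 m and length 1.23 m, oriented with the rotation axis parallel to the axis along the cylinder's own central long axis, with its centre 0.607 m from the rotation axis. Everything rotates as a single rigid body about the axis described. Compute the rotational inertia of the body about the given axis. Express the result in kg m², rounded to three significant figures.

5.01

Thin ring: I_cm = (1/2)MR² = (1/2)(1.78)(0.415)² = 0.15328 kg m²; axis through the centre, so I = 0.15328 kg m².
Rectangular plate: I_cm = (1/12)M(a²+b²) = (1/12)(4.13)[(1.21)² + (0.327)²] = 0.5407 kg m²; centre at d = 0.761 m, so the parallel axis theorem gives I = 0.5407 + (4.13)(0.761)² = 2.9325 kg m².
Solid cylinder: I_cm = (1/2)MR² = (1/2)(4.87)(0.231)² = 0.12993 kg m²; centre at d = 0.607 m, so the parallel axis theorem gives I = 0.12993 + (4.87)(0.607)² = 1.9243 kg m².
Total I = 0.15328 + 2.9325 + 1.9243 = 5.01 kg m².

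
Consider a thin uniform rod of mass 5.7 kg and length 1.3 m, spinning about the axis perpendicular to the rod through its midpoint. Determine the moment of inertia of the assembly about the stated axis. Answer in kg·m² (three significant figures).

0.803

I_cm = (1/12)ML² = (1/12)(5.7)(1.3)² = 0.80275 kg·m²; axis through the centre, so I = 0.80275 kg·m².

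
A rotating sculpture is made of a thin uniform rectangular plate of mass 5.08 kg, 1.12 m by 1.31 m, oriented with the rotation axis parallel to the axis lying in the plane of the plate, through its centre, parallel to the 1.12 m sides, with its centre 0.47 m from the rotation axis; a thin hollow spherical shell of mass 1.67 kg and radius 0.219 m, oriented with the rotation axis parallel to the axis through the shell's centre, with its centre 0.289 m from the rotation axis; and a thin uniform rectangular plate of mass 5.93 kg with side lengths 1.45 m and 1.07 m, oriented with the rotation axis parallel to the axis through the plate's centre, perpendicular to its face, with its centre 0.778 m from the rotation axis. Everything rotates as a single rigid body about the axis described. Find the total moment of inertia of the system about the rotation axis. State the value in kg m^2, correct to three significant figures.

7.24

Rectangular plate: I_cm = (1/12)Mb² = (1/12)(5.08)(1.31)² = 0.72648 kg m^2; centre at d = 0.47 m, so the parallel axis theorem gives I = 0.72648 + (5.08)(0.47)² = 1.8487 kg m^2.
Spherical shell: I_cm = (2/3)MR² = (2/3)(1.67)(0.219)² = 0.053397 kg m^2; centre at d = 0.289 m, so the parallel axis theorem gives I = 0.053397 + (1.67)(0.289)² = 0.19288 kg m^2.
Rectangular plate: I_cm = (1/12)M(a²+b²) = (1/12)(5.93)[(1.45)² + (1.07)²] = 1.6048 kg m^2; centre at d = 0.778 m, so the parallel axis theorem gives I = 1.6048 + (5.93)(0.778)² = 5.1941 kg m^2.
Total I = 1.8487 + 0.19288 + 5.1941 = 7.2356 kg m^2.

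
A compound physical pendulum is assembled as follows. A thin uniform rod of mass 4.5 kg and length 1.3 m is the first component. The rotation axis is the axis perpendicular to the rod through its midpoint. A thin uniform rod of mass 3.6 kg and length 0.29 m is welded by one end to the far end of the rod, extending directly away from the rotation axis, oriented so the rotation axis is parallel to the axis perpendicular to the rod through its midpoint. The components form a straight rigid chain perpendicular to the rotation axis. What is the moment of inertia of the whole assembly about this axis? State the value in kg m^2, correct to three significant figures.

Thin rod: I_cm = (1/12)ML² = (1/12)(4.5)(1.3)² = 0.63375 kg m^2; axis through the centre, so I = 0.63375 kg m^2.
Thin rod: I_cm = (1/12)ML² = (1/12)(3.6)(0.29)² = 0.02523 kg m^2; centre at d = 0.65 + 0.145 = 0.795 m, so the parallel axis theorem gives I = 0.02523 + (3.6)(0.795)² = 2.3005 kg m^2.
Total I = 0.63375 + 2.3005 = 2.9343 kg m^2.

2.93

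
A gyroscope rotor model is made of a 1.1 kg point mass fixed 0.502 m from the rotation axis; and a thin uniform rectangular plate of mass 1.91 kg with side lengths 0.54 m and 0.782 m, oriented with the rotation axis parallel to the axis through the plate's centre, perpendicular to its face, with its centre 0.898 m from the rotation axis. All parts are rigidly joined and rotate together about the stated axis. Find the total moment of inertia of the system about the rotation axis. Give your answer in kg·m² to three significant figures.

Point mass: I_cm = 0; centre at d = 0.502 m, so I = I_cm + Md² gives I = 0 + (1.1)(0.502)² = 0.2772 kg·m².
Rectangular plate: I_cm = (1/12)M(a²+b²) = (1/12)(1.91)[(0.54)² + (0.782)²] = 0.14375 kg·m²; centre at d = 0.898 m, so I = I_cm + Md² gives I = 0.14375 + (1.91)(0.898)² = 1.684 kg·m².
Total I = 0.2772 + 1.684 = 1.9612 kg·m².

1.96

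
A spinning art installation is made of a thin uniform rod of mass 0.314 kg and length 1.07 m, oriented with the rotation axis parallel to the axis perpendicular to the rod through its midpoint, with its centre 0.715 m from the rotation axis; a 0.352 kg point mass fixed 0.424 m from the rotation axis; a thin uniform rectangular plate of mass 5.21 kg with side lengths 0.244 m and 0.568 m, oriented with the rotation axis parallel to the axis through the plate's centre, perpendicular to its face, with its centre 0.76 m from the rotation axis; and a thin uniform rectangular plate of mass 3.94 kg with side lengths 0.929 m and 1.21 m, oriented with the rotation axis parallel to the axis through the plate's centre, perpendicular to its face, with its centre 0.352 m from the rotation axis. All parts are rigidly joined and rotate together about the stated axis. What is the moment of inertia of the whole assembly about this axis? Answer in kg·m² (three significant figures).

4.68

Thin rod: I_cm = (1/12)ML² = (1/12)(0.314)(1.07)² = 0.029958 kg·m²; centre at d = 0.715 m, so I = I_cm + Md² gives I = 0.029958 + (0.314)(0.715)² = 0.19048 kg·m².
Point mass: I_cm = 0; centre at d = 0.424 m, so I = I_cm + Md² gives I = 0 + (0.352)(0.424)² = 0.063281 kg·m².
Rectangular plate: I_cm = (1/12)M(a²+b²) = (1/12)(5.21)[(0.244)² + (0.568)²] = 0.16592 kg·m²; centre at d = 0.76 m, so I = I_cm + Md² gives I = 0.16592 + (5.21)(0.76)² = 3.1752 kg·m².
Rectangular plate: I_cm = (1/12)M(a²+b²) = (1/12)(3.94)[(0.929)² + (1.21)²] = 0.76408 kg·m²; centre at d = 0.352 m, so I = I_cm + Md² gives I = 0.76408 + (3.94)(0.352)² = 1.2523 kg·m².
Total I = 0.19048 + 0.063281 + 3.1752 + 1.2523 = 4.6812 kg·m².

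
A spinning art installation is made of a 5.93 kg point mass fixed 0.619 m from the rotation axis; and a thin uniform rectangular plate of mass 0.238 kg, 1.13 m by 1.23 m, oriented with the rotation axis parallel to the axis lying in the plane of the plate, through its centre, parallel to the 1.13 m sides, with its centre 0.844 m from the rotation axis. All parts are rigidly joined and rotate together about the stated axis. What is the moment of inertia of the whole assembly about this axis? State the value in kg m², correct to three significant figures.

Point mass: I_cm = 0; centre at d = 0.619 m, so the parallel axis theorem gives I = 0 + (5.93)(0.619)² = 2.2721 kg m².
Rectangular plate: I_cm = (1/12)Mb² = (1/12)(0.238)(1.23)² = 0.030006 kg m²; centre at d = 0.844 m, so the parallel axis theorem gives I = 0.030006 + (0.238)(0.844)² = 0.19954 kg m².
Total I = 2.2721 + 0.19954 = 2.4717 kg m².

2.47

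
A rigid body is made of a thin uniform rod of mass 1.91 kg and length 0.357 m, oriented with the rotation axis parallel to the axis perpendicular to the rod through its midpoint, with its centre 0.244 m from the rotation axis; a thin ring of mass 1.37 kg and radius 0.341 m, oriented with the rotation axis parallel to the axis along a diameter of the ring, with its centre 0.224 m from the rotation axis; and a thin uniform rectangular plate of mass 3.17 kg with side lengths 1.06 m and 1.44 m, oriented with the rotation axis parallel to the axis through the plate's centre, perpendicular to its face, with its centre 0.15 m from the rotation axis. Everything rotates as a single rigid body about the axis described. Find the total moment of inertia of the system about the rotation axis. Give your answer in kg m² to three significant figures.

1.20

Thin rod: I_cm = (1/12)ML² = (1/12)(1.91)(0.357)² = 0.020286 kg m²; centre at d = 0.244 m, so the parallel axis theorem gives I = 0.020286 + (1.91)(0.244)² = 0.134 kg m².
Thin ring: I_cm = (1/2)MR² = (1/2)(1.37)(0.341)² = 0.079652 kg m²; centre at d = 0.224 m, so the parallel axis theorem gives I = 0.079652 + (1.37)(0.224)² = 0.14839 kg m².
Rectangular plate: I_cm = (1/12)M(a²+b²) = (1/12)(3.17)[(1.06)² + (1.44)²] = 0.84459 kg m²; centre at d = 0.15 m, so the parallel axis theorem gives I = 0.84459 + (3.17)(0.15)² = 0.91592 kg m².
Total I = 0.134 + 0.14839 + 0.91592 = 1.1983 kg m².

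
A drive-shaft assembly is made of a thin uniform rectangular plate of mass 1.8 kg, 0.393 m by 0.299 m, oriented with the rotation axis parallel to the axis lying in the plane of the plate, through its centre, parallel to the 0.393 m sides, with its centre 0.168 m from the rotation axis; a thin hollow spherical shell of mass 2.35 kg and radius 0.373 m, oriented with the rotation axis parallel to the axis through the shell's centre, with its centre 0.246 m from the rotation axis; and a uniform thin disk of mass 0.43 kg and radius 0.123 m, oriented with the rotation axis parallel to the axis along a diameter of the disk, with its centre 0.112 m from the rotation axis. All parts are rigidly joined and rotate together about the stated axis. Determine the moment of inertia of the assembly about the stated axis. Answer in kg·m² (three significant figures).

Rectangular plate: I_cm = (1/12)Mb² = (1/12)(1.8)(0.299)² = 0.01341 kg·m²; centre at d = 0.168 m, so the parallel axis theorem gives I = 0.01341 + (1.8)(0.168)² = 0.064213 kg·m².
Spherical shell: I_cm = (2/3)MR² = (2/3)(2.35)(0.373)² = 0.21797 kg·m²; centre at d = 0.246 m, so the parallel axis theorem gives I = 0.21797 + (2.35)(0.246)² = 0.36018 kg·m².
Thin disk: I_cm = (1/4)MR² = (1/4)(0.43)(0.123)² = 0.0016264 kg·m²; centre at d = 0.112 m, so the parallel axis theorem gives I = 0.0016264 + (0.43)(0.112)² = 0.0070203 kg·m².
Total I = 0.064213 + 0.36018 + 0.0070203 = 0.43142 kg·m².

0.431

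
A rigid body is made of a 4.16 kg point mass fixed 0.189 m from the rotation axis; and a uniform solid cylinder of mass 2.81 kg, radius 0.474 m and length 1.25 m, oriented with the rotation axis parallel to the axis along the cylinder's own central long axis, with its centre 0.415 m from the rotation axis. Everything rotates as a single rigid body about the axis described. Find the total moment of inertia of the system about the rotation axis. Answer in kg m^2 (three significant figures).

Point mass: I_cm = 0; centre at d = 0.189 m, so I = I_cm + Md² gives I = 0 + (4.16)(0.189)² = 0.1486 kg m^2.
Solid cylinder: I_cm = (1/2)MR² = (1/2)(2.81)(0.474)² = 0.31567 kg m^2; centre at d = 0.415 m, so I = I_cm + Md² gives I = 0.31567 + (2.81)(0.415)² = 0.79962 kg m^2.
Total I = 0.1486 + 0.79962 = 0.94822 kg m^2.

0.948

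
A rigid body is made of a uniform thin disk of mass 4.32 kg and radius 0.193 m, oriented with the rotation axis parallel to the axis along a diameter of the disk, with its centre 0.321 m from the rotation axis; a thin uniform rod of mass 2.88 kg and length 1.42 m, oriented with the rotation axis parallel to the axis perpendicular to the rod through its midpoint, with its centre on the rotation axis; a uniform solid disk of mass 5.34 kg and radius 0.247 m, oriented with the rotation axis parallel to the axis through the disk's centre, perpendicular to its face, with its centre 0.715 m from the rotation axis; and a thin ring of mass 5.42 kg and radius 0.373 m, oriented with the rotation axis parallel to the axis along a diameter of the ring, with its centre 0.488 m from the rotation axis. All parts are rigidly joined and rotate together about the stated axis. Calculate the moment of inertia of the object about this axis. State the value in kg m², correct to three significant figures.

5.53

Thin disk: I_cm = (1/4)MR² = (1/4)(4.32)(0.193)² = 0.040229 kg m²; centre at d = 0.321 m, so the parallel axis theorem gives I = 0.040229 + (4.32)(0.321)² = 0.48537 kg m².
Thin rod: I_cm = (1/12)ML² = (1/12)(2.88)(1.42)² = 0.48394 kg m²; axis through the centre, so I = 0.48394 kg m².
Solid disk: I_cm = (1/2)MR² = (1/2)(5.34)(0.247)² = 0.16289 kg m²; centre at d = 0.715 m, so the parallel axis theorem gives I = 0.16289 + (5.34)(0.715)² = 2.8928 kg m².
Thin ring: I_cm = (1/2)MR² = (1/2)(5.42)(0.373)² = 0.37704 kg m²; centre at d = 0.488 m, so the parallel axis theorem gives I = 0.37704 + (5.42)(0.488)² = 1.6678 kg m².
Total I = 0.48537 + 0.48394 + 2.8928 + 1.6678 = 5.5299 kg m².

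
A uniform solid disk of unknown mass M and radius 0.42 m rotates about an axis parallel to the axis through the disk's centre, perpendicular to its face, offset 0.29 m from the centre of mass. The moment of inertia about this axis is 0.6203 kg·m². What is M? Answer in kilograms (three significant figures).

3.60

I = I_cm + Md² = (1/2)MR² + Md² = M·[0.5·(0.42)² + (0.29)²] = M·0.1723.
So M = 0.6203 / 0.1723 = 3.6001 kg.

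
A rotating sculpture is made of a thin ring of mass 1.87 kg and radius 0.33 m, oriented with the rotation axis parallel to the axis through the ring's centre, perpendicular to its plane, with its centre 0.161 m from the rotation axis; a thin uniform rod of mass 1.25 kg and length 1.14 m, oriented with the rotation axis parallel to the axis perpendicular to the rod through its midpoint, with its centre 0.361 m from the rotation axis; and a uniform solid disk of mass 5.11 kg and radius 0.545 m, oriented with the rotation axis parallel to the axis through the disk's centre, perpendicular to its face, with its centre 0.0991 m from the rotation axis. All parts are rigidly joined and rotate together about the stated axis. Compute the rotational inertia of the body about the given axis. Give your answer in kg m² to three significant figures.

Thin ring: I_cm = MR² = (1.87)(0.33)² = 0.20364 kg m²; centre at d = 0.161 m, so I = I_cm + Md² gives I = 0.20364 + (1.87)(0.161)² = 0.25212 kg m².
Thin rod: I_cm = (1/12)ML² = (1/12)(1.25)(1.14)² = 0.13537 kg m²; centre at d = 0.361 m, so I = I_cm + Md² gives I = 0.13537 + (1.25)(0.361)² = 0.29828 kg m².
Solid disk: I_cm = (1/2)MR² = (1/2)(5.11)(0.545)² = 0.7589 kg m²; centre at d = 0.0991 m, so I = I_cm + Md² gives I = 0.7589 + (5.11)(0.0991)² = 0.80908 kg m².
Total I = 0.25212 + 0.29828 + 0.80908 = 1.3595 kg m².

1.36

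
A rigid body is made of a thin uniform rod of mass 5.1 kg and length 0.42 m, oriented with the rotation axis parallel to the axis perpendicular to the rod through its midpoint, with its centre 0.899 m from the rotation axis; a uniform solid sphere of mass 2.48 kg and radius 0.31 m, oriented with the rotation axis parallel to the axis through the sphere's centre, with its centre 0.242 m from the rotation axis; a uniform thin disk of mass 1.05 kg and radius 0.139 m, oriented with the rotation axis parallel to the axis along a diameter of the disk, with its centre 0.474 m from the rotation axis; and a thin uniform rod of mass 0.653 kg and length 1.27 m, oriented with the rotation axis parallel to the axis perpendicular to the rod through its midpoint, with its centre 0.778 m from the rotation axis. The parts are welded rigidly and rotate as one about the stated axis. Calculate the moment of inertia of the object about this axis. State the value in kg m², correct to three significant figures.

5.16

Thin rod: I_cm = (1/12)ML² = (1/12)(5.1)(0.42)² = 0.07497 kg m²; centre at d = 0.899 m, so the parallel axis theorem gives I = 0.07497 + (5.1)(0.899)² = 4.1968 kg m².
Solid sphere: I_cm = (2/5)MR² = (2/5)(2.48)(0.31)² = 0.095331 kg m²; centre at d = 0.242 m, so the parallel axis theorem gives I = 0.095331 + (2.48)(0.242)² = 0.24057 kg m².
Thin disk: I_cm = (1/4)MR² = (1/4)(1.05)(0.139)² = 0.0050718 kg m²; centre at d = 0.474 m, so the parallel axis theorem gives I = 0.0050718 + (1.05)(0.474)² = 0.24098 kg m².
Thin rod: I_cm = (1/12)ML² = (1/12)(0.653)(1.27)² = 0.087769 kg m²; centre at d = 0.778 m, so the parallel axis theorem gives I = 0.087769 + (0.653)(0.778)² = 0.48302 kg m².
Total I = 4.1968 + 0.24057 + 0.24098 + 0.48302 = 5.1614 kg m².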